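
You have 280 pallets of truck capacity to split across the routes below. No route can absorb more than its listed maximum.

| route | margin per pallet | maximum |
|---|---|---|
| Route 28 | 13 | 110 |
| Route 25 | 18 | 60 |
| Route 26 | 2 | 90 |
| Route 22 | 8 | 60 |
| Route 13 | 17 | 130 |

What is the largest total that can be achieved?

Rank by margin per pallet: Route 25 18 > Route 13 17 > Route 28 13 > Route 22 8 > Route 26 2.
Route 25 takes 60 to reach its cap of 60 ; 220 left.
Route 13: +130 to 130 (cap) ; 90 left.
Route 28 has room for 110 but only 90 remain, so it gets 90.
Total = 13×90 + 18×60 + 17×130 = 4460.

4460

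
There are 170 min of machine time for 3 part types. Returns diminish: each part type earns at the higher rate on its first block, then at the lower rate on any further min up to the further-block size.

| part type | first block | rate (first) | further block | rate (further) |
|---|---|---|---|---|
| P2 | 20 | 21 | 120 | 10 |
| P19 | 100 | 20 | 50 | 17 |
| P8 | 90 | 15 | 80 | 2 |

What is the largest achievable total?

3270

Treat each block as its own option and order by rate: P2/T1 21 > P19/T1 20 > P19/T2 17 > P8/T1 15 > P2/T2 10 > P8/T2 2.
P2 T1 at 21: fill all 20 — 150 left.
P19 T1 at 20: fill all 100 — 50 left.
P19 T2 at 17: fill all 50 — 0 left.
Total = 21×20 + 20×100 + 17×50 = 3270.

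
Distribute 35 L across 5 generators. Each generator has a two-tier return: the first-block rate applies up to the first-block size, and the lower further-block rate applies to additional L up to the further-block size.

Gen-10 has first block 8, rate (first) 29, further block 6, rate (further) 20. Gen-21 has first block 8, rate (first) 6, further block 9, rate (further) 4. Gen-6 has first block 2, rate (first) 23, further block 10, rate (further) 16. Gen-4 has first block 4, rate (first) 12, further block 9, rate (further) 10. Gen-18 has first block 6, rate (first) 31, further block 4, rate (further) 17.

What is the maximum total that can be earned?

796

Order all 10 blocks by rate: Gen-18/T1 31 > Gen-10/T1 29 > Gen-6/T1 23 > Gen-10/T2 20 > Gen-18/T2 17 > Gen-6/T2 16 > Gen-4/T1 12 > Gen-4/T2 10 > Gen-21/T1 6 > Gen-21/T2 4.
Gen-18/T1 (31): +6 — 29 left.
Gen-10/T1 (29): +8 — 21 left.
Gen-6/T1 (23): +2 — 19 left.
Fill Gen-10 T2 block (6 at 20) — 13 left.
Fill Gen-18 T2 block (4 at 17) — 9 left.
9 remain; put them into Gen-6 T2 at 16.
Total = 31×6 + 29×8 + 23×2 + 20×6 + 17×4 + 16×9 = 796.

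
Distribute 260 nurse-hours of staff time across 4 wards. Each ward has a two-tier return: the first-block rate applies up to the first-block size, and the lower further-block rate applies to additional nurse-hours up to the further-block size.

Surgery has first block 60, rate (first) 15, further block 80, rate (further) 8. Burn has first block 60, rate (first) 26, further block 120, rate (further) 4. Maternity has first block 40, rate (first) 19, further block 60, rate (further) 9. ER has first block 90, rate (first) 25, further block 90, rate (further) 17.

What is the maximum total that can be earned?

Rank every tier by rate: Burn/T1 26 > ER/T1 25 > Maternity/T1 19 > ER/T2 17 > Surgery/T1 15 > Maternity/T2 9 > Surgery/T2 8 > Burn/T2 4.
Burn/T1 (26): +60 — 200 left.
ER/T1 (25): +90 — 110 left.
Fill Maternity T1 block (40 at 19) — 70 left.
ER/T2: +70 of 90 at 17; pool empty.
Total = 26×60 + 25×90 + 19×40 + 17×70 = 5760.

5760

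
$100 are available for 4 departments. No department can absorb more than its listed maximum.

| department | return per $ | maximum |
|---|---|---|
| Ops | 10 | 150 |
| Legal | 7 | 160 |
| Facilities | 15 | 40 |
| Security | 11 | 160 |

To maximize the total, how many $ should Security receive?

Order the departments by return per $: Facilities 15 > Security 11 > Ops 10 > Legal 7.
Facilities: +40 to 40 (cap) ; 60 left.
Only 60 left; Security takes them to reach 60.

60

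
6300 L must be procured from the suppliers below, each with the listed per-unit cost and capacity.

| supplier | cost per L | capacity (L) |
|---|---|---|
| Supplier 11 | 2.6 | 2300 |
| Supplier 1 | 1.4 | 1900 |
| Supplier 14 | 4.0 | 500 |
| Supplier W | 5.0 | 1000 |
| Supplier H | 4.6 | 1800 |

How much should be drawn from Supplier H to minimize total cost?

Fill from the cheapest supplier first.
Take 1900 from Supplier 1 at 1.4 → need 4400 more.
Supplier 11 (2.6): use full 2300 → 2100 L to go.
Supplier 14 (4.0): use full 500 → 1600 L to go.
Supplier H at 4.6: take 1600 of its 1800 → requirement met.
Supplier W: unused.

1600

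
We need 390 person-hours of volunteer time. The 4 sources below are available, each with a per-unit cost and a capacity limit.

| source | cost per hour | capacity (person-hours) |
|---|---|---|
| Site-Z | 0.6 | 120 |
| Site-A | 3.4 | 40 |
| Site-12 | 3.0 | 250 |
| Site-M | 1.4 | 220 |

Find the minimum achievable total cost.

530

Use sources in increasing cost order.
Take 120 from Site-Z at 0.6 → need 270 more.
Site-M (1.4): use full 220 → 50 person-hours to go.
Take 50 from Site-12 at 3.0 to finish.
Site-A: unused.
Cost = 120×0.6 + 220×1.4 + 50×3.0 = 530.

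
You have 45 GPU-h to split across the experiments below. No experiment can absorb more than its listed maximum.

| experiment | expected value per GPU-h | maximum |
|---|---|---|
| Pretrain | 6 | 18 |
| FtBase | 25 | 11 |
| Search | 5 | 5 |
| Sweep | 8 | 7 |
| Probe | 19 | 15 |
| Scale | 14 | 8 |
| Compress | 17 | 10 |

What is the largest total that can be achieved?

850

Order the experiments by expected value per GPU-h: FtBase 25 > Probe 19 > Compress 17 > Scale 14 > Sweep 8 > Pretrain 6 > Search 5.
FtBase: +11 to 11 (cap) ; 34 left.
Probe takes 15 to reach its cap of 15 ; 19 left.
Give Compress 10 to hit its cap of 10 ; 9 left.
Give Scale 8 to hit its cap of 8 ; 1 left.
Sweep has room for 7 but only 1 remain, so it gets 1.
Total = 25×11 + 8×1 + 19×15 + 14×8 + 17×10 = 850.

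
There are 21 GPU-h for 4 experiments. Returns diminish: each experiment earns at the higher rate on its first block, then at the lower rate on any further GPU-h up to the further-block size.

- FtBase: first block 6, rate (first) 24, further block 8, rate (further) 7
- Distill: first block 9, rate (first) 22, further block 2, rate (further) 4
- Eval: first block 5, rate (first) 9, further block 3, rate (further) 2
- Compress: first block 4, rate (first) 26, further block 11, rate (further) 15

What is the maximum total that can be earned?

Order all 8 blocks by rate: Compress/tier1 26 > FtBase/tier1 24 > Distill/tier1 22 > Compress/tier2 15 > Eval/tier1 9 > FtBase/tier2 7 > Distill/tier2 4 > Eval/tier2 2.
Compress/tier1 (26): +4 → 17 left.
FtBase tier1 at 24: fill all 6 → 11 left.
Distill/tier1 (22): +9 → 2 left.
Compress/tier2: +2 of 11 at 15; pool empty.
Total = 26×4 + 24×6 + 22×9 + 15×2 = 476.

476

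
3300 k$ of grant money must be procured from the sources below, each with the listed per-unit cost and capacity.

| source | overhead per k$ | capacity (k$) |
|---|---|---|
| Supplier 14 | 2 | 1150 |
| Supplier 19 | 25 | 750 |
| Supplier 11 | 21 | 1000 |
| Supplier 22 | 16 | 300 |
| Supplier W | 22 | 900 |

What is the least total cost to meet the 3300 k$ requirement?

46800

Use sources in increasing cost order.
Take 1150 from Supplier 14 at 2 → need 2150 more.
Take 300 from Supplier 22 at 16 → need 1850 more.
Take 1000 from Supplier 11 at 21 → need 850 more.
Take 850 from Supplier W at 22 to finish.
Supplier 19: unused.
Cost = 1150×2 + 300×16 + 1000×21 + 850×22 = 46800.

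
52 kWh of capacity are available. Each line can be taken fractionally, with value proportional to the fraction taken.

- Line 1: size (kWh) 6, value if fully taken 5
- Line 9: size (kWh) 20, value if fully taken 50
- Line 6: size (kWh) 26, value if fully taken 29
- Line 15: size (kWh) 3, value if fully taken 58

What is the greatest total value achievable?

Best value per unit of size first: Line 15 58/3≈19.3, Line 9 50/20≈2.5, Line 6 29/26≈1.12, Line 1 5/6≈0.833.
Take all of Line 15 (3 kWh, value 58) ; 49 kWh left.
All 20 kWh of Line 9 fit (value 50) ; 29 remain.
All 26 kWh of Line 6 fit (value 29) ; 3 remain.
Fill the last 3 kWh with part of Line 1: 3/6 of it earns 2.5.
Total value = 139.5.

139.5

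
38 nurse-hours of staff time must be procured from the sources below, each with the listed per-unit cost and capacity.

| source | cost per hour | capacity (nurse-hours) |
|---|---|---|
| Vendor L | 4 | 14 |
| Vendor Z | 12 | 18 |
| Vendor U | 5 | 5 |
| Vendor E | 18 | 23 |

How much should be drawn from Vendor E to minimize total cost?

Cheapest first:
Vendor L (4): use full 14 ; 24 nurse-hours to go.
Vendor U (5): use full 5 ; 19 nurse-hours to go.
Take 18 from Vendor Z at 12 ; need 1 more.
Vendor E (18): take the remaining 1 ; done.

1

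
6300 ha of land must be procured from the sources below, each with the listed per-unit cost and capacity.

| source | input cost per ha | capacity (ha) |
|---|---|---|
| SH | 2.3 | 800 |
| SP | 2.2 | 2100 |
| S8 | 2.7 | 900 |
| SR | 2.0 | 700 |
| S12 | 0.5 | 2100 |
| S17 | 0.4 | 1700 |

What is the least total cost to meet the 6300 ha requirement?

Cheapest first:
S17 at 0.4: take all 1700 ha → 4600 still needed.
S12 at 0.5: take all 2100 ha → 2500 still needed.
Take 700 from SR at 2.0 → need 1800 more.
SP at 2.2: take 1800 of its 2100 → requirement met.
SH, S8: unused.
Cost = 1700×0.4 + 2100×0.5 + 700×2.0 + 1800×2.2 = 7090.

7090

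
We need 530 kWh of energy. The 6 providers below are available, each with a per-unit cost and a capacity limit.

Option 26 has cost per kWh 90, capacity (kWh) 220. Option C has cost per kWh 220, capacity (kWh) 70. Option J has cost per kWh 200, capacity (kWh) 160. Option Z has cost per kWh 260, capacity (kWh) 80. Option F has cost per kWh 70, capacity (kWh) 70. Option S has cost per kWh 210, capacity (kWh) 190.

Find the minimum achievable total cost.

Cheapest first:
Option F at 70: take all 70 kWh → 460 still needed.
Option 26 at 90: take all 220 kWh → 240 still needed.
Option J at 200: take all 160 kWh → 80 still needed.
Option S (210): take the remaining 80 → done.
Option C, Option Z: unused.
Cost = 70×70 + 220×90 + 160×200 + 80×210 = 73500.

73500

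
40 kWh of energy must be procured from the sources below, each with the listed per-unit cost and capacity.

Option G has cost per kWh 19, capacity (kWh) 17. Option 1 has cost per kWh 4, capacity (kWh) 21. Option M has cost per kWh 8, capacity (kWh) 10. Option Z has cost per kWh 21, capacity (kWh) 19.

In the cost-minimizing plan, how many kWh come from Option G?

Cheapest first:
Take 21 from Option 1 at 4 — need 19 more.
Take 10 from Option M at 8 — need 9 more.
Option G (19): take the remaining 9 — done.
Option Z: unused.

9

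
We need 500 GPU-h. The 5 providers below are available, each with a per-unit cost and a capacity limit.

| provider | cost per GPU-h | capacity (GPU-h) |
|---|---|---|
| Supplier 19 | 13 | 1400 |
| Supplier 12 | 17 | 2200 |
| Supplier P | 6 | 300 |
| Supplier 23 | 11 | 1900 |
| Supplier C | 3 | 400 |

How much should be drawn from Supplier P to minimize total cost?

Cheapest first:
Supplier C (3): use full 400 — 100 GPU-h to go.
Supplier P (6): take the remaining 100 — done.
Supplier 23, Supplier 19, Supplier 12: unused.

100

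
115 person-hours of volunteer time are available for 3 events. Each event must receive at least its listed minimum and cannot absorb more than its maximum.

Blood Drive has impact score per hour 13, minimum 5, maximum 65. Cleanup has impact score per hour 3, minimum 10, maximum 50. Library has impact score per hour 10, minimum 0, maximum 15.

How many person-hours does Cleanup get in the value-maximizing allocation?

Meeting every minimum uses 5+10+0 = 15 person-hours, leaving 100.
Order the events by impact score per hour: Blood Drive 13 > Library 10 > Cleanup 3.
Blood Drive takes 60 more to reach its cap of 65 ; 40 left.
Library takes 15 more to reach its cap of 15 ; 25 left.
Cleanup has room for 40 more but only 25 remain, so it gets 35.

35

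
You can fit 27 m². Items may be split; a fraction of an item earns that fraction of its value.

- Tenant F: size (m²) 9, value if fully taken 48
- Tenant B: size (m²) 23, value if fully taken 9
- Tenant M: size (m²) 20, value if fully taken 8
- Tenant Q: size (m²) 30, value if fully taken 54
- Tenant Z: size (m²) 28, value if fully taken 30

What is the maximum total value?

80.4

Rank by value-to-size ratio: Tenant F 48/9≈5.33, Tenant Q 54/30≈1.8, Tenant Z 30/28≈1.07, Tenant M 8/20≈0.4, Tenant B 9/23≈0.391.
Take all of Tenant F (9 m², value 48) — 18 m² left.
Only 18 m² remain; take 18/30 of Tenant Q for value 54×18/30 = 32.4.
Total value = 80.4.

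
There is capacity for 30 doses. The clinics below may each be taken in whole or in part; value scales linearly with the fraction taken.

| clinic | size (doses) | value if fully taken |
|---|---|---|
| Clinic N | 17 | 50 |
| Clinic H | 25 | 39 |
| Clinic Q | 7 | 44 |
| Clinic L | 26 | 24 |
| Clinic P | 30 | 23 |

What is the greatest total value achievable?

Best value per unit of size first: Clinic Q 44/7≈6.29, Clinic N 50/17≈2.94, Clinic H 39/25≈1.56, Clinic L 24/26≈0.923, Clinic P 23/30≈0.767.
Clinic Q: take in full, 7 doses for value 44 ; 23 left.
All 17 doses of Clinic N fit (value 50) ; 6 remain.
Only 6 doses remain; take 6/25 of Clinic H for value 39×6/25 = 9.36.
Total value = 103.36.

103.36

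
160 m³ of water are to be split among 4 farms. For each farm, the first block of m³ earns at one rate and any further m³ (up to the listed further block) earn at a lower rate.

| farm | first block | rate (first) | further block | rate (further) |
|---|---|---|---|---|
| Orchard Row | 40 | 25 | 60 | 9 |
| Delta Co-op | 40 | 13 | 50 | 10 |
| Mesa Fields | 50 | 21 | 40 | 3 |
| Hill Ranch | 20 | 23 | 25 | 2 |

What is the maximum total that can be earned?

3130

Treat each block as its own option and order by rate: Orchard Row/tier1 25 > Hill Ranch/tier1 23 > Mesa Fields/tier1 21 > Delta Co-op/tier1 13 > Delta Co-op/tier2 10 > Orchard Row/tier2 9 > Mesa Fields/tier2 3 > Hill Ranch/tier2 2.
Orchard Row/tier1 (25): +40 — 120 left.
Hill Ranch/tier1 (23): +20 — 100 left.
Mesa Fields tier1 at 21: fill all 50 — 50 left.
Fill Delta Co-op tier1 block (40 at 13) — 10 left.
10 remain; put them into Delta Co-op tier2 at 10.
Total = 25×40 + 23×20 + 21×50 + 13×40 + 10×10 = 3130.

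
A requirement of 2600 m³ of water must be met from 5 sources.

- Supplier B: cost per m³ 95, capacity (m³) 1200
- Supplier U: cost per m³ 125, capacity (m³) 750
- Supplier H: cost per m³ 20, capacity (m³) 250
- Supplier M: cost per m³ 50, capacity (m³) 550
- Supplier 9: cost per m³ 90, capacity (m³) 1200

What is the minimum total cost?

Cheapest first:
Take 250 from Supplier H at 20 — need 2350 more.
Supplier M (50): use full 550 — 1800 m³ to go.
Supplier 9 at 90: take all 1200 m³ — 600 still needed.
Supplier B at 95: take 600 of its 1200 — requirement met.
Supplier U: unused.
Cost = 250×20 + 550×50 + 1200×90 + 600×95 = 197500.

197500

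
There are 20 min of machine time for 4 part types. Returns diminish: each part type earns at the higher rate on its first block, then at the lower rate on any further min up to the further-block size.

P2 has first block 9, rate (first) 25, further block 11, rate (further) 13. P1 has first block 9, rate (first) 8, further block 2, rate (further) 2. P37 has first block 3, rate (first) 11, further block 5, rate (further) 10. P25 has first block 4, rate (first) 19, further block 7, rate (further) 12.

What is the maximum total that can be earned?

Treat each block as its own option and order by rate: P2/T1 25 > P25/T1 19 > P2/T2 13 > P25/T2 12 > P37/T1 11 > P37/T2 10 > P1/T1 8 > P1/T2 2.
P2 T1 at 25: fill all 9 ; 11 left.
Fill P25 T1 block (4 at 19) ; 7 left.
P2/T2: +7 of 11 at 13; pool empty.
Total = 25×9 + 19×4 + 13×7 = 392.

392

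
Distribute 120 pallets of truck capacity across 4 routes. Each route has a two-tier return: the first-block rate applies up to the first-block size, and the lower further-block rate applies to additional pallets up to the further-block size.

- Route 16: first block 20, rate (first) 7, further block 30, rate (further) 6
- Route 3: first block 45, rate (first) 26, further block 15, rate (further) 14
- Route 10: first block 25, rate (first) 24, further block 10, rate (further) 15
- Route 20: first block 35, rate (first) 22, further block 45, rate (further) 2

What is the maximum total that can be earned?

Rank every tier by rate: Route 3/T1 26 > Route 10/T1 24 > Route 20/T1 22 > Route 10/T2 15 > Route 3/T2 14 > Route 16/T1 7 > Route 16/T2 6 > Route 20/T2 2.
Fill Route 3 T1 block (45 at 26) — 75 left.
Route 10/T1 (24): +25 — 50 left.
Route 20 T1 at 22: fill all 35 — 15 left.
Fill Route 10 T2 block (10 at 15) — 5 left.
Route 3/T2: +5 of 15 at 14; pool empty.
Total = 26×45 + 24×25 + 22×35 + 15×10 + 14×5 = 2760.

2760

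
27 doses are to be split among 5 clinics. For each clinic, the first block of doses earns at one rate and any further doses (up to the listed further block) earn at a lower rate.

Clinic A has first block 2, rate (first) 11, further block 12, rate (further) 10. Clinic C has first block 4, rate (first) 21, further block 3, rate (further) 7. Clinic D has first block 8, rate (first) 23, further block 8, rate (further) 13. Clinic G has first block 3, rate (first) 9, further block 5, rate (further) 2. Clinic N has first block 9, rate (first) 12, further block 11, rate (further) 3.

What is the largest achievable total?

Order all 10 blocks by rate: Clinic D/tier1 23 > Clinic C/tier1 21 > Clinic D/tier2 13 > Clinic N/tier1 12 > Clinic A/tier1 11 > Clinic A/tier2 10 > Clinic G/tier1 9 > Clinic C/tier2 7 > Clinic N/tier2 3 > Clinic G/tier2 2.
Fill Clinic D tier1 block (8 at 23) — 19 left.
Clinic C/tier1 (21): +4 — 15 left.
Clinic D/tier2 (13): +8 — 7 left.
Clinic N tier1 at 12: only 7 left, fill 7.
Total = 23×8 + 21×4 + 13×8 + 12×7 = 456.

456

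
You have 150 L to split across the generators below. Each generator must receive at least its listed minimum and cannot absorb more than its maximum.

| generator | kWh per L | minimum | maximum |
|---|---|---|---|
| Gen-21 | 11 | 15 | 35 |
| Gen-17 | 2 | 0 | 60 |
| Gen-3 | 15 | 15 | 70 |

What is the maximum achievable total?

1525

Meeting every minimum uses 15+0+15 = 30 L, leaving 120.
Rank by kWh per L: Gen-3 15 > Gen-21 11 > Gen-17 2.
Give Gen-3 55 more to hit its cap of 70 ; 65 left.
Gen-21 takes 20 more to reach its cap of 35 ; 45 left.
Only 45 left; Gen-17 takes them to reach 45.
Total = 11×35 + 2×45 + 15×70 = 1525.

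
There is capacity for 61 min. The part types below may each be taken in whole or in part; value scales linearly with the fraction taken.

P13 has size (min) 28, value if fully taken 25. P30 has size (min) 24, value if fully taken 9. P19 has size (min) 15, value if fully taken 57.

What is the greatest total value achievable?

Sort by value density: P19 57/15≈3.8, P13 25/28≈0.893, P30 9/24≈0.375.
P19: take in full, 15 min for value 57 → 46 left.
P13: take in full, 28 min for value 25 → 18 left.
Only 18 min remain; take 18/24 of P30 for value 9×18/24 = 6.75.
Total value = 88.75.

88.75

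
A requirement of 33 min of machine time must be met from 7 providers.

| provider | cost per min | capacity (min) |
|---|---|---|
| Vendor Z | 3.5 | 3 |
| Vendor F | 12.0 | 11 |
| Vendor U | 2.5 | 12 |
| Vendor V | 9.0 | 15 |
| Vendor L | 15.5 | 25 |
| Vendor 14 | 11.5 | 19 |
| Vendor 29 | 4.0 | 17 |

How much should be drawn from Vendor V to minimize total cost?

Use providers in increasing cost order.
Vendor U (2.5): use full 12 → 21 min to go.
Take 3 from Vendor Z at 3.5 → need 18 more.
Take 17 from Vendor 29 at 4.0 → need 1 more.
Vendor V (9.0): take the remaining 1 → done.
Vendor 14, Vendor F, Vendor L: unused.

1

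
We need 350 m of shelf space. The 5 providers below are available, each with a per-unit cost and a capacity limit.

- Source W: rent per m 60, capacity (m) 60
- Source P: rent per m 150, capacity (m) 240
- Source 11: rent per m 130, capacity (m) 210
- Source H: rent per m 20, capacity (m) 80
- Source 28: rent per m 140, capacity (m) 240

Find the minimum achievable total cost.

Use providers in increasing cost order.
Source H (20): use full 80 → 270 m to go.
Source W (60): use full 60 → 210 m to go.
Source 11 (130): use full 210 → 0 m to go.
Source 28, Source P: unused.
Cost = 80×20 + 60×60 + 210×130 = 32500.

32500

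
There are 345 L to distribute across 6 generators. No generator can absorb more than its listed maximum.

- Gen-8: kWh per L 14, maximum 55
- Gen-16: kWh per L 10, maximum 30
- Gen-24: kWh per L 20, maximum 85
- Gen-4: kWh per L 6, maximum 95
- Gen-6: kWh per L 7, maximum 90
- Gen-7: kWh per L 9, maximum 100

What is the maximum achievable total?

Highest kWh per L first: Gen-24 20 > Gen-8 14 > Gen-16 10 > Gen-7 9 > Gen-6 7 > Gen-4 6.
Give Gen-24 85 to hit its cap of 85 — 260 left.
Give Gen-8 55 to hit its cap of 55 — 205 left.
Gen-16: +30 to 30 (cap) — 175 left.
Gen-7: +100 to 100 (cap) — 75 left.
Gen-6 has room for 90 but only 75 remain, so it gets 75.
Total = 14×55 + 10×30 + 20×85 + 7×75 + 9×100 = 4195.

4195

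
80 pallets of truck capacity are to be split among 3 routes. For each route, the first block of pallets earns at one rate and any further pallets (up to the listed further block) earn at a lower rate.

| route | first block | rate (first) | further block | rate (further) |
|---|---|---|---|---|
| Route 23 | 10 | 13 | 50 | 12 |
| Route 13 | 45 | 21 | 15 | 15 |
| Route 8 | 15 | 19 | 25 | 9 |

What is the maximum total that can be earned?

1520

Treat each block as its own option and order by rate: Route 13/T1 21 > Route 8/T1 19 > Route 13/T2 15 > Route 23/T1 13 > Route 23/T2 12 > Route 8/T2 9.
Route 13/T1 (21): +45 → 35 left.
Route 8 T1 at 19: fill all 15 → 20 left.
Fill Route 13 T2 block (15 at 15) → 5 left.
Route 23/T1: +5 of 10 at 13; pool empty.
Total = 21×45 + 19×15 + 15×15 + 13×5 = 1520.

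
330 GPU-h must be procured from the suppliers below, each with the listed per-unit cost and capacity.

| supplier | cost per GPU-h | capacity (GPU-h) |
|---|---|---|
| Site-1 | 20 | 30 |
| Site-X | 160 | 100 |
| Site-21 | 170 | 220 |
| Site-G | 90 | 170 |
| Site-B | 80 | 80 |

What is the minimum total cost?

Cheapest first:
Site-1 (20): use full 30 → 300 GPU-h to go.
Site-B (80): use full 80 → 220 GPU-h to go.
Site-G (90): use full 170 → 50 GPU-h to go.
Site-X (160): take the remaining 50 → done.
Site-21: unused.
Cost = 30×20 + 80×80 + 170×90 + 50×160 = 30300.

30300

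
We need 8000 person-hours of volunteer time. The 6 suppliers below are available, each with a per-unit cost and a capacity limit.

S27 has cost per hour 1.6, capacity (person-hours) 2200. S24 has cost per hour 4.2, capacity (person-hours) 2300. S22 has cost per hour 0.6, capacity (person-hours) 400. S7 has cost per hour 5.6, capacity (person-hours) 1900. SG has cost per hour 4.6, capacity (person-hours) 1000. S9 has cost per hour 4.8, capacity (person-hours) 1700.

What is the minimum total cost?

Cheapest first:
Take 400 from S22 at 0.6 ; need 7600 more.
S27 (1.6): use full 2200 ; 5400 person-hours to go.
S24 at 4.2: take all 2300 person-hours ; 3100 still needed.
SG at 4.6: take all 1000 person-hours ; 2100 still needed.
S9 (4.8): use full 1700 ; 400 person-hours to go.
Take 400 from S7 at 5.6 to finish.
Cost = 400×0.6 + 2200×1.6 + 2300×4.2 + 1000×4.6 + 1700×4.8 + 400×5.6 = 28420.

28420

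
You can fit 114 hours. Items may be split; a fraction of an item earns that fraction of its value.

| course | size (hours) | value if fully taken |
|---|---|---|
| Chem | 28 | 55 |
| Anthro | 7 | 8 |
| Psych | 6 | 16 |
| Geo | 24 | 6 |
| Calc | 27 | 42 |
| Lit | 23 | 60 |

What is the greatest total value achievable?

186.75

Sort by value density: Psych 16/6≈2.67, Lit 60/23≈2.61, Chem 55/28≈1.96, Calc 42/27≈1.56, Anthro 8/7≈1.14, Geo 6/24≈0.25.
Take all of Psych (6 hours, value 16) → 108 hours left.
All 23 hours of Lit fit (value 60) → 85 remain.
Chem: take in full, 28 hours for value 55 → 57 left.
Calc: take in full, 27 hours for value 42 → 30 left.
All 7 hours of Anthro fit (value 8) → 23 remain.
Fill the last 23 hours with part of Geo: 23/24 of it earns 5.75.
Total value = 186.75.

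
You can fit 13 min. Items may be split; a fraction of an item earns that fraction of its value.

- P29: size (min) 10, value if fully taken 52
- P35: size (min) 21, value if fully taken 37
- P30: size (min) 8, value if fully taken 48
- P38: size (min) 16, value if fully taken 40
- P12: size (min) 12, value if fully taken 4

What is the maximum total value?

Best value per unit of size first: P30 48/8≈6, P29 52/10≈5.2, P38 40/16≈2.5, P35 37/21≈1.76, P12 4/12≈0.333.
P30: take in full, 8 min for value 48 ; 5 left.
5 min left: a 5/10 share of P29 gives 52×5/10 = 26.
Total value = 74.

74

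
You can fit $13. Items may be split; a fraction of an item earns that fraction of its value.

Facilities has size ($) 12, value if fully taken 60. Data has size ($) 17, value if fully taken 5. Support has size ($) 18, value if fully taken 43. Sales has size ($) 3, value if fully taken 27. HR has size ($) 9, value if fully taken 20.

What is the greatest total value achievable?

77

Sort by value density: Sales 27/3≈9, Facilities 60/12≈5, Support 43/18≈2.39, HR 20/9≈2.22, Data 5/17≈0.294.
Take all of Sales (3 $, value 27) — 10 $ left.
10 $ left: a 10/12 share of Facilities gives 60×10/12 = 50.
Total value = 77.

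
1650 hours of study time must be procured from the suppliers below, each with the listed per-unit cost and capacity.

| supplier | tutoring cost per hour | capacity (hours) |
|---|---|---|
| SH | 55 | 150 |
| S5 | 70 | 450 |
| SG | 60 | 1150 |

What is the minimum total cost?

101750

Use suppliers in increasing cost order.
SH at 55: take all 150 hours → 1500 still needed.
Take 1150 from SG at 60 → need 350 more.
Take 350 from S5 at 70 to finish.
Cost = 150×55 + 1150×60 + 350×70 = 101750.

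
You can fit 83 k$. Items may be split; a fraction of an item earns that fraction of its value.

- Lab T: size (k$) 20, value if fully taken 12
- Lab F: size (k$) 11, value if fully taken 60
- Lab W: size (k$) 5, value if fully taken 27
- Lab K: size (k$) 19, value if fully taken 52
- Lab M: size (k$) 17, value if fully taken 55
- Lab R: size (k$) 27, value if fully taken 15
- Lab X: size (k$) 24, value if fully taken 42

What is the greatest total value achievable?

240.2

Rank by value-to-size ratio: Lab F 60/11≈5.45, Lab W 27/5≈5.4, Lab M 55/17≈3.24, Lab K 52/19≈2.74, Lab X 42/24≈1.75, Lab T 12/20≈0.6, Lab R 15/27≈0.556.
Take all of Lab F (11 k$, value 60) → 72 k$ left.
Take all of Lab W (5 k$, value 27) → 67 k$ left.
All 17 k$ of Lab M fit (value 55) → 50 remain.
Lab K: take in full, 19 k$ for value 52 → 31 left.
All 24 k$ of Lab X fit (value 42) → 7 remain.
Only 7 k$ remain; take 7/20 of Lab T for value 12×7/20 = 4.2.
Total value = 240.2.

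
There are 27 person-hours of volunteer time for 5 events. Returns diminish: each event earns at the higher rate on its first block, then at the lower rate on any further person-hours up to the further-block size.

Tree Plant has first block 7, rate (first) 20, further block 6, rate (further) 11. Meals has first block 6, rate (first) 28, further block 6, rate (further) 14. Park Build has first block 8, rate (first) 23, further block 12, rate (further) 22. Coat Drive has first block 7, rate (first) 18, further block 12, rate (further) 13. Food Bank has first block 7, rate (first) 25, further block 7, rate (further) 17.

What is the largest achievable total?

Rank every tier by rate: Meals/tier1 28 > Food Bank/tier1 25 > Park Build/tier1 23 > Park Build/tier2 22 > Tree Plant/tier1 20 > Coat Drive/tier1 18 > Food Bank/tier2 17 > Meals/tier2 14 > Coat Drive/tier2 13 > Tree Plant/tier2 11.
Meals/tier1 (28): +6 ; 21 left.
Fill Food Bank tier1 block (7 at 25) ; 14 left.
Park Build/tier1 (23): +8 ; 6 left.
6 remain; put them into Park Build tier2 at 22.
Total = 28×6 + 25×7 + 23×8 + 22×6 = 659.

659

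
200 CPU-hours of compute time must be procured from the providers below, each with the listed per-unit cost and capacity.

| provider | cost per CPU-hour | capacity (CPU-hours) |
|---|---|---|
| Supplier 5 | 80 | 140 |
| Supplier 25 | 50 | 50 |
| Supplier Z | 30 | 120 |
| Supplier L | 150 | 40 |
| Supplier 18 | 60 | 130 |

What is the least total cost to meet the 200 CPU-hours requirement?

Cheapest first:
Supplier Z at 30: take all 120 CPU-hours — 80 still needed.
Supplier 25 at 50: take all 50 CPU-hours — 30 still needed.
Supplier 18 (60): take the remaining 30 — done.
Supplier 5, Supplier L: unused.
Cost = 120×30 + 50×50 + 30×60 = 7900.

7900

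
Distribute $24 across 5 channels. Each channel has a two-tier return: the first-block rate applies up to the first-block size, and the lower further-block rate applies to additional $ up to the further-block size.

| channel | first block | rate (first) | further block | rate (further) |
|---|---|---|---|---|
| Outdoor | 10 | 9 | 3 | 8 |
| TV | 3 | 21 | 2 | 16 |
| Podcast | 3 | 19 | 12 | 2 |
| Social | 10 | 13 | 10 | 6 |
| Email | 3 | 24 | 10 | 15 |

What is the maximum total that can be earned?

Order all 10 blocks by rate: Email/T1 24 > TV/T1 21 > Podcast/T1 19 > TV/T2 16 > Email/T2 15 > Social/T1 13 > Outdoor/T1 9 > Outdoor/T2 8 > Social/T2 6 > Podcast/T2 2.
Fill Email T1 block (3 at 24) — 21 left.
TV/T1 (21): +3 — 18 left.
Fill Podcast T1 block (3 at 19) — 15 left.
Fill TV T2 block (2 at 16) — 13 left.
Email T2 at 15: fill all 10 — 3 left.
Social/T1: +3 of 10 at 13; pool empty.
Total = 24×3 + 21×3 + 19×3 + 16×2 + 15×10 + 13×3 = 413.

413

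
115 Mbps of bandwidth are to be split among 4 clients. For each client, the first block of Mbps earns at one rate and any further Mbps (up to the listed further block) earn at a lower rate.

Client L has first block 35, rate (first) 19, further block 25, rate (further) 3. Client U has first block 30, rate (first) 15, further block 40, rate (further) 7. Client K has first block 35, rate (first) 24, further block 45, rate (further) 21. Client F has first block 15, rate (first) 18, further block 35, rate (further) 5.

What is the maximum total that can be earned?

Rank every tier by rate: Client K/T1 24 > Client K/T2 21 > Client L/T1 19 > Client F/T1 18 > Client U/T1 15 > Client U/T2 7 > Client F/T2 5 > Client L/T2 3.
Client K T1 at 24: fill all 35 → 80 left.
Client K/T2 (21): +45 → 35 left.
Client L/T1 (19): +35 → 0 left.
Total = 24×35 + 21×45 + 19×35 = 2450.

2450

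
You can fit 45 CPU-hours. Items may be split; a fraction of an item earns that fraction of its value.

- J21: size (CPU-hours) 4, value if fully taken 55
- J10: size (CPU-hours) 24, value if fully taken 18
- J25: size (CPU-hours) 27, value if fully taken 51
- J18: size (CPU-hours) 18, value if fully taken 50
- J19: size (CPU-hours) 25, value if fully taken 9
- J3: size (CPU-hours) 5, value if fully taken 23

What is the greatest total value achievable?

Best value per unit of size first: J21 55/4≈13.8, J3 23/5≈4.6, J18 50/18≈2.78, J25 51/27≈1.89, J10 18/24≈0.75, J19 9/25≈0.36.
J21: take in full, 4 CPU-hours for value 55 → 41 left.
Take all of J3 (5 CPU-hours, value 23) → 36 CPU-hours left.
J18: take in full, 18 CPU-hours for value 50 → 18 left.
Fill the last 18 CPU-hours with part of J25: 18/27 of it earns 34.
Total value = 162.

162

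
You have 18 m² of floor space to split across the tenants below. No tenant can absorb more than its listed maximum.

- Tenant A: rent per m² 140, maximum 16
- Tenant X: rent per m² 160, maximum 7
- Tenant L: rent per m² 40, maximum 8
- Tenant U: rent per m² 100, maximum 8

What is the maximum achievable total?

Rank by rent per m²: Tenant X 160 > Tenant A 140 > Tenant U 100 > Tenant L 40.
Tenant X takes 7 to reach its cap of 7 → 11 left.
Only 11 left; Tenant A takes them to reach 11.
Total = 140×11 + 160×7 = 2660.

2660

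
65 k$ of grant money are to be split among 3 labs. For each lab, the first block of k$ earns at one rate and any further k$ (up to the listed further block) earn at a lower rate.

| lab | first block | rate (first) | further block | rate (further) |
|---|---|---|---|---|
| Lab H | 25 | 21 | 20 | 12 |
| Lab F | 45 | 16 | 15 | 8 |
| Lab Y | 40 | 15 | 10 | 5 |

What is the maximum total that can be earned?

1165

Order all 6 blocks by rate: Lab H/T1 21 > Lab F/T1 16 > Lab Y/T1 15 > Lab H/T2 12 > Lab F/T2 8 > Lab Y/T2 5.
Fill Lab H T1 block (25 at 21) ; 40 left.
40 remain; put them into Lab F T1 at 16.
Total = 21×25 + 16×40 = 1165.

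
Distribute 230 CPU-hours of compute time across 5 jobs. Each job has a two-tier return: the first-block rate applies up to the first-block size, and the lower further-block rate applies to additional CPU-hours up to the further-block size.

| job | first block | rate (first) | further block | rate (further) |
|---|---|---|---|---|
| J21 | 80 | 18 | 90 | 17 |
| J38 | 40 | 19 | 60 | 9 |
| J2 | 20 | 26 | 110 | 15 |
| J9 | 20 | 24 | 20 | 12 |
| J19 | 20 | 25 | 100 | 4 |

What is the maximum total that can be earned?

4550

Rank every tier by rate: J2/tier1 26 > J19/tier1 25 > J9/tier1 24 > J38/tier1 19 > J21/tier1 18 > J21/tier2 17 > J2/tier2 15 > J9/tier2 12 > J38/tier2 9 > J19/tier2 4.
Fill J2 tier1 block (20 at 26) — 210 left.
Fill J19 tier1 block (20 at 25) — 190 left.
Fill J9 tier1 block (20 at 24) — 170 left.
J38 tier1 at 19: fill all 40 — 130 left.
J21 tier1 at 18: fill all 80 — 50 left.
50 remain; put them into J21 tier2 at 17.
Total = 26×20 + 25×20 + 24×20 + 19×40 + 18×80 + 17×50 = 4550.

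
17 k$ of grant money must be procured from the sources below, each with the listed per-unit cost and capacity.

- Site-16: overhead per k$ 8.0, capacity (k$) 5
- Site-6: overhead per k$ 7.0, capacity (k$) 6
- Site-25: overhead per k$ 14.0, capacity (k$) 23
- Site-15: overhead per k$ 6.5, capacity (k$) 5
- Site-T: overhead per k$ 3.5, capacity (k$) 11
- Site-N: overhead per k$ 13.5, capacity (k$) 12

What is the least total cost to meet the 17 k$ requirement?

78

Cheapest first:
Site-T (3.5): use full 11 → 6 k$ to go.
Take 5 from Site-15 at 6.5 → need 1 more.
Site-6 at 7.0: take 1 of its 6 → requirement met.
Site-16, Site-N, Site-25: unused.
Cost = 11×3.5 + 5×6.5 + 1×7.0 = 78.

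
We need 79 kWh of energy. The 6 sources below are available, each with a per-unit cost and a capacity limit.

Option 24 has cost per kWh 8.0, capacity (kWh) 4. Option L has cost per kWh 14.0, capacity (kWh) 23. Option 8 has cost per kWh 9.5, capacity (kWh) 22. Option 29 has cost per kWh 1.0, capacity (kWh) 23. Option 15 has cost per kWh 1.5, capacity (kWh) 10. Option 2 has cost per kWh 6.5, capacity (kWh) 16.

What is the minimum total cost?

439

Fill from the cheapest source first.
Option 29 (1.0): use full 23 ; 56 kWh to go.
Take 10 from Option 15 at 1.5 ; need 46 more.
Take 16 from Option 2 at 6.5 ; need 30 more.
Option 24 at 8.0: take all 4 kWh ; 26 still needed.
Option 8 (9.5): use full 22 ; 4 kWh to go.
Option L at 14.0: take 4 of its 23 ; requirement met.
Cost = 23×1.0 + 10×1.5 + 16×6.5 + 4×8.0 + 22×9.5 + 4×14.0 = 439.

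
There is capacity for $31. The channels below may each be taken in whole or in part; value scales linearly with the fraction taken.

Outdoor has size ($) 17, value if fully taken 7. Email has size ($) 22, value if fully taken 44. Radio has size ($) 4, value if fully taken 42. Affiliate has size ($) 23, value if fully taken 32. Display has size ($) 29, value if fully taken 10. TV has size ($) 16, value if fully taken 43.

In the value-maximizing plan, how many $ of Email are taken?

11

Best value per unit of size first: Radio 42/4≈10.5, TV 43/16≈2.69, Email 44/22≈2, Affiliate 32/23≈1.39, Outdoor 7/17≈0.412, Display 10/29≈0.345.
All 4 $ of Radio fit (value 42) → 27 remain.
Take all of TV (16 $, value 43) → 11 $ left.
11 $ left: a 11/22 share of Email gives 44×11/22 = 22.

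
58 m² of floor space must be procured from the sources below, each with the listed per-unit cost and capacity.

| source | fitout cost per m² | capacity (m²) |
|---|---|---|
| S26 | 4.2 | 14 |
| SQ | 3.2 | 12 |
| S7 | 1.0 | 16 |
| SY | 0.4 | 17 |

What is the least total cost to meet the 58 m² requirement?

115.8

Fill from the cheapest source first.
Take 17 from SY at 0.4 → need 41 more.
S7 at 1.0: take all 16 m² → 25 still needed.
SQ (3.2): use full 12 → 13 m² to go.
S26 (4.2): take the remaining 13 → done.
Cost = 17×0.4 + 16×1.0 + 12×3.2 + 13×4.2 = 115.8.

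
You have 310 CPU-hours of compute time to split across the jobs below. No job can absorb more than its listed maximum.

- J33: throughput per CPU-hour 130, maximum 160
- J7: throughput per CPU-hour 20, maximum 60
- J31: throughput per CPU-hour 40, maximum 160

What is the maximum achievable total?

Highest throughput per CPU-hour first: J33 130 > J31 40 > J7 20.
J33 takes 160 to reach its cap of 160 — 150 left.
Only 150 left; J31 takes them to reach 150.
Total = 130×160 + 40×150 = 26800.

26800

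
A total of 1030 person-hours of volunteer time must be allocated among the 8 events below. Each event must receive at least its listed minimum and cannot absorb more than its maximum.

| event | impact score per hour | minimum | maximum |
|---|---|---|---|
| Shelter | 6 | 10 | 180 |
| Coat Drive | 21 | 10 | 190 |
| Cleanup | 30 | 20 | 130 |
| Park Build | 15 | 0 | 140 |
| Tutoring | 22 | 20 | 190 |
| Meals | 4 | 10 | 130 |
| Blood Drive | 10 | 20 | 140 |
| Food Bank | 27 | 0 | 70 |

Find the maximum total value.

Meeting every minimum uses 10+10+20+0+20+10+20+0 = 90 person-hours, leaving 940.
Highest impact score per hour first: Cleanup 30 > Food Bank 27 > Tutoring 22 > Coat Drive 21 > Park Build 15 > Blood Drive 10 > Shelter 6 > Meals 4.
Give Cleanup 110 more to hit its cap of 130 — 830 left.
Food Bank takes 70 more to reach its cap of 70 — 760 left.
Give Tutoring 170 more to hit its cap of 190 — 590 left.
Coat Drive takes 180 more to reach its cap of 190 — 410 left.
Park Build takes 140 more to reach its cap of 140 — 270 left.
Blood Drive: +120 to 140 (cap) — 150 left.
Only 150 left; Shelter takes them to reach 160.
Total = 6×160 + 21×190 + 30×130 + 15×140 + 22×190 + 4×10 + 10×140 + 27×70 = 18460.

18460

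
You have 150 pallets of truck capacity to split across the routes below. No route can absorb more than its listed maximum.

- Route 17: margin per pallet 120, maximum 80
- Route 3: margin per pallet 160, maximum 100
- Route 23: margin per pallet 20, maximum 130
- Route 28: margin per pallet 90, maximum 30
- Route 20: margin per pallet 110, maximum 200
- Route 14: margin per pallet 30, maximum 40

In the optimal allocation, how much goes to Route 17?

50

Rank by margin per pallet: Route 3 160 > Route 17 120 > Route 20 110 > Route 28 90 > Route 14 30 > Route 23 20.
Route 3: +100 to 100 (cap) → 50 left.
Route 17: +50 (room for 80) → 50. Pool exhausted.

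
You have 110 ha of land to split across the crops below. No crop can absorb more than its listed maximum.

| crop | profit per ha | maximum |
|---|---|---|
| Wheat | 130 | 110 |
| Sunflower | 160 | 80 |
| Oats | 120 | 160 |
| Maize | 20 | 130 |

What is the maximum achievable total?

Highest profit per ha first: Sunflower 160 > Wheat 130 > Oats 120 > Maize 20.
Sunflower: +80 to 80 (cap) ; 30 left.
Wheat: +30 (room for 110) → 30. Pool exhausted.
Total = 130×30 + 160×80 = 16700.

16700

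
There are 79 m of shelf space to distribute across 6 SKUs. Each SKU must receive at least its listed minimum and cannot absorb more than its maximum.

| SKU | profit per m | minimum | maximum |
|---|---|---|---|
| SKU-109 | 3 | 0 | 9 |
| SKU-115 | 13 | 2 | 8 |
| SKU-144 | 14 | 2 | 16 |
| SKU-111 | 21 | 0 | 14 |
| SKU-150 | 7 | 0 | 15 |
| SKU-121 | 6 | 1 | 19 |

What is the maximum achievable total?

862

Meeting every minimum uses 0+2+2+0+0+1 = 5 m, leaving 74.
Order the SKUs by profit per m: SKU-111 21 > SKU-144 14 > SKU-115 13 > SKU-150 7 > SKU-121 6 > SKU-109 3.
SKU-111: +14 to 14 (cap) ; 60 left.
Give SKU-144 14 more to hit its cap of 16 ; 46 left.
SKU-115: +6 to 8 (cap) ; 40 left.
Give SKU-150 15 more to hit its cap of 15 ; 25 left.
Give SKU-121 18 more to hit its cap of 19 ; 7 left.
SKU-109: +7 (room for 9) → 7. Pool exhausted.
Total = 3×7 + 13×8 + 14×16 + 21×14 + 7×15 + 6×19 = 862.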